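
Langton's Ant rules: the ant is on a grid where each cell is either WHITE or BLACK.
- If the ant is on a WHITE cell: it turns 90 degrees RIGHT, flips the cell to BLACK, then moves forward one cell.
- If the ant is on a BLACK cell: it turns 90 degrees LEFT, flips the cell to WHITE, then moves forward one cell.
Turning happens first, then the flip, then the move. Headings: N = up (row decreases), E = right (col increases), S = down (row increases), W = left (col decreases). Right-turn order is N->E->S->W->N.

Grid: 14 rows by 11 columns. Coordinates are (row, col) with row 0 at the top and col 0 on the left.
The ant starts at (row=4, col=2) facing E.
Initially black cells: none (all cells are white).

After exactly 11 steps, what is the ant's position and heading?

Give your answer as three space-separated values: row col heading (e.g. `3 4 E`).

Step 1: on WHITE (4,2): turn R to S, flip to black, move to (5,2). |black|=1
Step 2: on WHITE (5,2): turn R to W, flip to black, move to (5,1). |black|=2
Step 3: on WHITE (5,1): turn R to N, flip to black, move to (4,1). |black|=3
Step 4: on WHITE (4,1): turn R to E, flip to black, move to (4,2). |black|=4
Step 5: on BLACK (4,2): turn L to N, flip to white, move to (3,2). |black|=3
Step 6: on WHITE (3,2): turn R to E, flip to black, move to (3,3). |black|=4
Step 7: on WHITE (3,3): turn R to S, flip to black, move to (4,3). |black|=5
Step 8: on WHITE (4,3): turn R to W, flip to black, move to (4,2). |black|=6
Step 9: on WHITE (4,2): turn R to N, flip to black, move to (3,2). |black|=7
Step 10: on BLACK (3,2): turn L to W, flip to white, move to (3,1). |black|=6
Step 11: on WHITE (3,1): turn R to N, flip to black, move to (2,1). |black|=7

Answer: 2 1 N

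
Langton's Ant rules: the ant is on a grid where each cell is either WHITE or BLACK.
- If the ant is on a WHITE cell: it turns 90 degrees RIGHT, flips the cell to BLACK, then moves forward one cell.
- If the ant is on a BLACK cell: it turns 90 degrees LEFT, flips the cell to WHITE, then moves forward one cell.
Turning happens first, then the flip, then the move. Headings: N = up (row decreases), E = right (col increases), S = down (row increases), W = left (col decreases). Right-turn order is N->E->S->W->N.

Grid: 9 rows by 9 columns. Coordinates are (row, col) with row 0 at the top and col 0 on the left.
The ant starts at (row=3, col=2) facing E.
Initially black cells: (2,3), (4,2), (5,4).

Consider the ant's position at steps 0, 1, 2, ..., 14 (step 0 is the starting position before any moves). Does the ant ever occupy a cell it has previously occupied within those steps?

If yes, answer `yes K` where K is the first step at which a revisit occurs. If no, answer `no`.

Step 1: on WHITE (3,2): turn R to S, flip to black, move to (4,2). |black|=4 — new cell
Step 2: on BLACK (4,2): turn L to E, flip to white, move to (4,3). |black|=3 — new cell
Step 3: on WHITE (4,3): turn R to S, flip to black, move to (5,3). |black|=4 — new cell
Step 4: on WHITE (5,3): turn R to W, flip to black, move to (5,2). |black|=5 — new cell
Step 5: on WHITE (5,2): turn R to N, flip to black, move to (4,2). |black|=6 — REVISIT

Answer: yes 5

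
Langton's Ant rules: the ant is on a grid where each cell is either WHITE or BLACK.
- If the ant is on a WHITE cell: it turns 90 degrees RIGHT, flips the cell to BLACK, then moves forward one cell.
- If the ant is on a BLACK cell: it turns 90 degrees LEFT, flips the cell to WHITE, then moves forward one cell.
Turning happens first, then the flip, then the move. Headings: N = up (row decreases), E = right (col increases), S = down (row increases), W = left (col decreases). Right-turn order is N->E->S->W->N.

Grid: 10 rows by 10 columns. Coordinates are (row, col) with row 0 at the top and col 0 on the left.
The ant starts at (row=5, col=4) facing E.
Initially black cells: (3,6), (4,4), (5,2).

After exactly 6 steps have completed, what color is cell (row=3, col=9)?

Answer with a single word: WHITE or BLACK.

Step 1: on WHITE (5,4): turn R to S, flip to black, move to (6,4). |black|=4
Step 2: on WHITE (6,4): turn R to W, flip to black, move to (6,3). |black|=5
Step 3: on WHITE (6,3): turn R to N, flip to black, move to (5,3). |black|=6
Step 4: on WHITE (5,3): turn R to E, flip to black, move to (5,4). |black|=7
Step 5: on BLACK (5,4): turn L to N, flip to white, move to (4,4). |black|=6
Step 6: on BLACK (4,4): turn L to W, flip to white, move to (4,3). |black|=5

Answer: WHITE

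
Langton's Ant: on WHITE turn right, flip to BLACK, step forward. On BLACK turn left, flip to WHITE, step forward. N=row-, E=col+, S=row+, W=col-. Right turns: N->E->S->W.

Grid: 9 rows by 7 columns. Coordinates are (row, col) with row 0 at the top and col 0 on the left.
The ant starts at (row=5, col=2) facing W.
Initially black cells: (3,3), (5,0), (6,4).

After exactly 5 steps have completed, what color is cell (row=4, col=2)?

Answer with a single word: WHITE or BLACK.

Step 1: on WHITE (5,2): turn R to N, flip to black, move to (4,2). |black|=4
Step 2: on WHITE (4,2): turn R to E, flip to black, move to (4,3). |black|=5
Step 3: on WHITE (4,3): turn R to S, flip to black, move to (5,3). |black|=6
Step 4: on WHITE (5,3): turn R to W, flip to black, move to (5,2). |black|=7
Step 5: on BLACK (5,2): turn L to S, flip to white, move to (6,2). |black|=6

Answer: BLACK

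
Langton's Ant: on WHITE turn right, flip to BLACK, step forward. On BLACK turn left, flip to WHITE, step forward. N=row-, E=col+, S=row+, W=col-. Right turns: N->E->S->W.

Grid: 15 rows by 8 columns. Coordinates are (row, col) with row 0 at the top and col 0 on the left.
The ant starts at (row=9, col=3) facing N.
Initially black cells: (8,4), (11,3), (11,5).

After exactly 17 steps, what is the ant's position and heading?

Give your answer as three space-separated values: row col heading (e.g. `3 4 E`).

Step 1: on WHITE (9,3): turn R to E, flip to black, move to (9,4). |black|=4
Step 2: on WHITE (9,4): turn R to S, flip to black, move to (10,4). |black|=5
Step 3: on WHITE (10,4): turn R to W, flip to black, move to (10,3). |black|=6
Step 4: on WHITE (10,3): turn R to N, flip to black, move to (9,3). |black|=7
Step 5: on BLACK (9,3): turn L to W, flip to white, move to (9,2). |black|=6
Step 6: on WHITE (9,2): turn R to N, flip to black, move to (8,2). |black|=7
Step 7: on WHITE (8,2): turn R to E, flip to black, move to (8,3). |black|=8
Step 8: on WHITE (8,3): turn R to S, flip to black, move to (9,3). |black|=9
Step 9: on WHITE (9,3): turn R to W, flip to black, move to (9,2). |black|=10
Step 10: on BLACK (9,2): turn L to S, flip to white, move to (10,2). |black|=9
Step 11: on WHITE (10,2): turn R to W, flip to black, move to (10,1). |black|=10
Step 12: on WHITE (10,1): turn R to N, flip to black, move to (9,1). |black|=11
Step 13: on WHITE (9,1): turn R to E, flip to black, move to (9,2). |black|=12
Step 14: on WHITE (9,2): turn R to S, flip to black, move to (10,2). |black|=13
Step 15: on BLACK (10,2): turn L to E, flip to white, move to (10,3). |black|=12
Step 16: on BLACK (10,3): turn L to N, flip to white, move to (9,3). |black|=11
Step 17: on BLACK (9,3): turn L to W, flip to white, move to (9,2). |black|=10

Answer: 9 2 W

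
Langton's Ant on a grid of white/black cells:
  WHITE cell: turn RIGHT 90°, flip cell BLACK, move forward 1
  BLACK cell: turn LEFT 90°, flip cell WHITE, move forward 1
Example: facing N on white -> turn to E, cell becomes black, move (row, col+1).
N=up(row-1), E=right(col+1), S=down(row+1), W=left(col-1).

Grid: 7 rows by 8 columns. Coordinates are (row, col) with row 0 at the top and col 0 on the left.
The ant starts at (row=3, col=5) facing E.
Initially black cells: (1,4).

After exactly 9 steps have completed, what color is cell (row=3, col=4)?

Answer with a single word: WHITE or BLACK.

Answer: BLACK

Derivation:
Step 1: on WHITE (3,5): turn R to S, flip to black, move to (4,5). |black|=2
Step 2: on WHITE (4,5): turn R to W, flip to black, move to (4,4). |black|=3
Step 3: on WHITE (4,4): turn R to N, flip to black, move to (3,4). |black|=4
Step 4: on WHITE (3,4): turn R to E, flip to black, move to (3,5). |black|=5
Step 5: on BLACK (3,5): turn L to N, flip to white, move to (2,5). |black|=4
Step 6: on WHITE (2,5): turn R to E, flip to black, move to (2,6). |black|=5
Step 7: on WHITE (2,6): turn R to S, flip to black, move to (3,6). |black|=6
Step 8: on WHITE (3,6): turn R to W, flip to black, move to (3,5). |black|=7
Step 9: on WHITE (3,5): turn R to N, flip to black, move to (2,5). |black|=8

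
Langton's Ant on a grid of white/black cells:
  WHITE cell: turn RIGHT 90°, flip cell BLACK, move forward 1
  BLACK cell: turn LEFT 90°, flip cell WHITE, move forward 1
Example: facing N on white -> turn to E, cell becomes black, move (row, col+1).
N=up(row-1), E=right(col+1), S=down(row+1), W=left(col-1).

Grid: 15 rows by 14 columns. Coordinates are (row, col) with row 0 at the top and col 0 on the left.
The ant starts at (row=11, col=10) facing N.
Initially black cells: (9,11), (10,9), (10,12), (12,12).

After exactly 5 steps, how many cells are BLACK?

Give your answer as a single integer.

Step 1: on WHITE (11,10): turn R to E, flip to black, move to (11,11). |black|=5
Step 2: on WHITE (11,11): turn R to S, flip to black, move to (12,11). |black|=6
Step 3: on WHITE (12,11): turn R to W, flip to black, move to (12,10). |black|=7
Step 4: on WHITE (12,10): turn R to N, flip to black, move to (11,10). |black|=8
Step 5: on BLACK (11,10): turn L to W, flip to white, move to (11,9). |black|=7

Answer: 7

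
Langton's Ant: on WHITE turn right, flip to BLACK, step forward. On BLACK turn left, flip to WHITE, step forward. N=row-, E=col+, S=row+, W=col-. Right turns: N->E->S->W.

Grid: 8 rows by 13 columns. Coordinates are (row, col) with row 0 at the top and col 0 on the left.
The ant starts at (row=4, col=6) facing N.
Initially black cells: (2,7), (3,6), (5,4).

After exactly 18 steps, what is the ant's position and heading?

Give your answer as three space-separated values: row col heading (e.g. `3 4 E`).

Answer: 1 7 S

Derivation:
Step 1: on WHITE (4,6): turn R to E, flip to black, move to (4,7). |black|=4
Step 2: on WHITE (4,7): turn R to S, flip to black, move to (5,7). |black|=5
Step 3: on WHITE (5,7): turn R to W, flip to black, move to (5,6). |black|=6
Step 4: on WHITE (5,6): turn R to N, flip to black, move to (4,6). |black|=7
Step 5: on BLACK (4,6): turn L to W, flip to white, move to (4,5). |black|=6
Step 6: on WHITE (4,5): turn R to N, flip to black, move to (3,5). |black|=7
Step 7: on WHITE (3,5): turn R to E, flip to black, move to (3,6). |black|=8
Step 8: on BLACK (3,6): turn L to N, flip to white, move to (2,6). |black|=7
Step 9: on WHITE (2,6): turn R to E, flip to black, move to (2,7). |black|=8
Step 10: on BLACK (2,7): turn L to N, flip to white, move to (1,7). |black|=7
Step 11: on WHITE (1,7): turn R to E, flip to black, move to (1,8). |black|=8
Step 12: on WHITE (1,8): turn R to S, flip to black, move to (2,8). |black|=9
Step 13: on WHITE (2,8): turn R to W, flip to black, move to (2,7). |black|=10
Step 14: on WHITE (2,7): turn R to N, flip to black, move to (1,7). |black|=11
Step 15: on BLACK (1,7): turn L to W, flip to white, move to (1,6). |black|=10
Step 16: on WHITE (1,6): turn R to N, flip to black, move to (0,6). |black|=11
Step 17: on WHITE (0,6): turn R to E, flip to black, move to (0,7). |black|=12
Step 18: on WHITE (0,7): turn R to S, flip to black, move to (1,7). |black|=13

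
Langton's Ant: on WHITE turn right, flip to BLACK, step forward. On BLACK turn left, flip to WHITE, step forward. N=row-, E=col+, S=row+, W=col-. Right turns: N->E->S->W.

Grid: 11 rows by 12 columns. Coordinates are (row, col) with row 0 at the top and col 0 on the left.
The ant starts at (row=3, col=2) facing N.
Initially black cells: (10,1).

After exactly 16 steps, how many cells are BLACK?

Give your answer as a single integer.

Step 1: on WHITE (3,2): turn R to E, flip to black, move to (3,3). |black|=2
Step 2: on WHITE (3,3): turn R to S, flip to black, move to (4,3). |black|=3
Step 3: on WHITE (4,3): turn R to W, flip to black, move to (4,2). |black|=4
Step 4: on WHITE (4,2): turn R to N, flip to black, move to (3,2). |black|=5
Step 5: on BLACK (3,2): turn L to W, flip to white, move to (3,1). |black|=4
Step 6: on WHITE (3,1): turn R to N, flip to black, move to (2,1). |black|=5
Step 7: on WHITE (2,1): turn R to E, flip to black, move to (2,2). |black|=6
Step 8: on WHITE (2,2): turn R to S, flip to black, move to (3,2). |black|=7
Step 9: on WHITE (3,2): turn R to W, flip to black, move to (3,1). |black|=8
Step 10: on BLACK (3,1): turn L to S, flip to white, move to (4,1). |black|=7
Step 11: on WHITE (4,1): turn R to W, flip to black, move to (4,0). |black|=8
Step 12: on WHITE (4,0): turn R to N, flip to black, move to (3,0). |black|=9
Step 13: on WHITE (3,0): turn R to E, flip to black, move to (3,1). |black|=10
Step 14: on WHITE (3,1): turn R to S, flip to black, move to (4,1). |black|=11
Step 15: on BLACK (4,1): turn L to E, flip to white, move to (4,2). |black|=10
Step 16: on BLACK (4,2): turn L to N, flip to white, move to (3,2). |black|=9

Answer: 9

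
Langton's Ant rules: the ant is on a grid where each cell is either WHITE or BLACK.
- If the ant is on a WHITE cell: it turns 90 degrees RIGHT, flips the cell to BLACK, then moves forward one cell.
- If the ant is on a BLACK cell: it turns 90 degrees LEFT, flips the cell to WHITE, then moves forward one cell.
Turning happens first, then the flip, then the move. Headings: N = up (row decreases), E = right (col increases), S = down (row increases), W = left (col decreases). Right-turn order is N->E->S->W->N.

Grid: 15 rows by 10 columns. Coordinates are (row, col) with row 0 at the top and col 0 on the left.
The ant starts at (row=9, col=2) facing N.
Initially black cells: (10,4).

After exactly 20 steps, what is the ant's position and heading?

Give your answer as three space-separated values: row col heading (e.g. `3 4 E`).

Answer: 11 0 S

Derivation:
Step 1: on WHITE (9,2): turn R to E, flip to black, move to (9,3). |black|=2
Step 2: on WHITE (9,3): turn R to S, flip to black, move to (10,3). |black|=3
Step 3: on WHITE (10,3): turn R to W, flip to black, move to (10,2). |black|=4
Step 4: on WHITE (10,2): turn R to N, flip to black, move to (9,2). |black|=5
Step 5: on BLACK (9,2): turn L to W, flip to white, move to (9,1). |black|=4
Step 6: on WHITE (9,1): turn R to N, flip to black, move to (8,1). |black|=5
Step 7: on WHITE (8,1): turn R to E, flip to black, move to (8,2). |black|=6
Step 8: on WHITE (8,2): turn R to S, flip to black, move to (9,2). |black|=7
Step 9: on WHITE (9,2): turn R to W, flip to black, move to (9,1). |black|=8
Step 10: on BLACK (9,1): turn L to S, flip to white, move to (10,1). |black|=7
Step 11: on WHITE (10,1): turn R to W, flip to black, move to (10,0). |black|=8
Step 12: on WHITE (10,0): turn R to N, flip to black, move to (9,0). |black|=9
Step 13: on WHITE (9,0): turn R to E, flip to black, move to (9,1). |black|=10
Step 14: on WHITE (9,1): turn R to S, flip to black, move to (10,1). |black|=11
Step 15: on BLACK (10,1): turn L to E, flip to white, move to (10,2). |black|=10
Step 16: on BLACK (10,2): turn L to N, flip to white, move to (9,2). |black|=9
Step 17: on BLACK (9,2): turn L to W, flip to white, move to (9,1). |black|=8
Step 18: on BLACK (9,1): turn L to S, flip to white, move to (10,1). |black|=7
Step 19: on WHITE (10,1): turn R to W, flip to black, move to (10,0). |black|=8
Step 20: on BLACK (10,0): turn L to S, flip to white, move to (11,0). |black|=7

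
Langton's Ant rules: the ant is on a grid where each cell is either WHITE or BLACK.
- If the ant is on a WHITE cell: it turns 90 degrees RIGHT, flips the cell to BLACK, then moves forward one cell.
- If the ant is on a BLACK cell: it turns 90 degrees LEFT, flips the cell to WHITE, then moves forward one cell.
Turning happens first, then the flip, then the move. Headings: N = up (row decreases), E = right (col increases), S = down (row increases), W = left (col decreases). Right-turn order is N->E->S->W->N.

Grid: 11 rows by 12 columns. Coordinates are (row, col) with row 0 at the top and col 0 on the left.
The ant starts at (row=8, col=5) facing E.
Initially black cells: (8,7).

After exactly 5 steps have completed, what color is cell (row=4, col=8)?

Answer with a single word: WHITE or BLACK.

Step 1: on WHITE (8,5): turn R to S, flip to black, move to (9,5). |black|=2
Step 2: on WHITE (9,5): turn R to W, flip to black, move to (9,4). |black|=3
Step 3: on WHITE (9,4): turn R to N, flip to black, move to (8,4). |black|=4
Step 4: on WHITE (8,4): turn R to E, flip to black, move to (8,5). |black|=5
Step 5: on BLACK (8,5): turn L to N, flip to white, move to (7,5). |black|=4

Answer: WHITE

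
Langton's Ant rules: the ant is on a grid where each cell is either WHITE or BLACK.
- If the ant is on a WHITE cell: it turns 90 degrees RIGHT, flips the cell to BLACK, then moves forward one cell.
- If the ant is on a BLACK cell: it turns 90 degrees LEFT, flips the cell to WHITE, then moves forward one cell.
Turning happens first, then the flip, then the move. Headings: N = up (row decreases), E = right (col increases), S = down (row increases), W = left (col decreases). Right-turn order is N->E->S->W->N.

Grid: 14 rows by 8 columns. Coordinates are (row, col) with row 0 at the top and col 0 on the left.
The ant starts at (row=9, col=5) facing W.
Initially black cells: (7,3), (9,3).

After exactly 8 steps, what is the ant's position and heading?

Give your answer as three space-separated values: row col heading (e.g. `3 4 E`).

Answer: 9 5 E

Derivation:
Step 1: on WHITE (9,5): turn R to N, flip to black, move to (8,5). |black|=3
Step 2: on WHITE (8,5): turn R to E, flip to black, move to (8,6). |black|=4
Step 3: on WHITE (8,6): turn R to S, flip to black, move to (9,6). |black|=5
Step 4: on WHITE (9,6): turn R to W, flip to black, move to (9,5). |black|=6
Step 5: on BLACK (9,5): turn L to S, flip to white, move to (10,5). |black|=5
Step 6: on WHITE (10,5): turn R to W, flip to black, move to (10,4). |black|=6
Step 7: on WHITE (10,4): turn R to N, flip to black, move to (9,4). |black|=7
Step 8: on WHITE (9,4): turn R to E, flip to black, move to (9,5). |black|=8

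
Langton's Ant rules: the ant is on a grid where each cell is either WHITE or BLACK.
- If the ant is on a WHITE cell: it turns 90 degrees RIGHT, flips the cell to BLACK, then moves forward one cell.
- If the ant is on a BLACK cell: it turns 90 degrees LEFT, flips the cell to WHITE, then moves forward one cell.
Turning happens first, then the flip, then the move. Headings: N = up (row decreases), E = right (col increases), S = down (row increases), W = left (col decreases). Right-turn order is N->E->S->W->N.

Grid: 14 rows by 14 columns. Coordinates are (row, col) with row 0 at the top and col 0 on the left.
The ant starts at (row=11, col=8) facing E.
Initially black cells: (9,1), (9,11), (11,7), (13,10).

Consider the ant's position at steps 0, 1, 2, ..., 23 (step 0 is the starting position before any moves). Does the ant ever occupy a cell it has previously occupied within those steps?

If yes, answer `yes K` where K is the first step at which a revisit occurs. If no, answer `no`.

Step 1: on WHITE (11,8): turn R to S, flip to black, move to (12,8). |black|=5 — new cell
Step 2: on WHITE (12,8): turn R to W, flip to black, move to (12,7). |black|=6 — new cell
Step 3: on WHITE (12,7): turn R to N, flip to black, move to (11,7). |black|=7 — new cell
Step 4: on BLACK (11,7): turn L to W, flip to white, move to (11,6). |black|=6 — new cell
Step 5: on WHITE (11,6): turn R to N, flip to black, move to (10,6). |black|=7 — new cell
Step 6: on WHITE (10,6): turn R to E, flip to black, move to (10,7). |black|=8 — new cell
Step 7: on WHITE (10,7): turn R to S, flip to black, move to (11,7). |black|=9 — REVISIT

Answer: yes 7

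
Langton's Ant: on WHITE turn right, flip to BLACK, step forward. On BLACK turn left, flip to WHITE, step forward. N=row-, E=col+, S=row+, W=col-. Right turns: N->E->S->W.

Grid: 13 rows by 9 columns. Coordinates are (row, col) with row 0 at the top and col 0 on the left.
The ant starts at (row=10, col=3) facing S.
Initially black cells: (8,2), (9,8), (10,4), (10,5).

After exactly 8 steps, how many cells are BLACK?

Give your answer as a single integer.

Answer: 8

Derivation:
Step 1: on WHITE (10,3): turn R to W, flip to black, move to (10,2). |black|=5
Step 2: on WHITE (10,2): turn R to N, flip to black, move to (9,2). |black|=6
Step 3: on WHITE (9,2): turn R to E, flip to black, move to (9,3). |black|=7
Step 4: on WHITE (9,3): turn R to S, flip to black, move to (10,3). |black|=8
Step 5: on BLACK (10,3): turn L to E, flip to white, move to (10,4). |black|=7
Step 6: on BLACK (10,4): turn L to N, flip to white, move to (9,4). |black|=6
Step 7: on WHITE (9,4): turn R to E, flip to black, move to (9,5). |black|=7
Step 8: on WHITE (9,5): turn R to S, flip to black, move to (10,5). |black|=8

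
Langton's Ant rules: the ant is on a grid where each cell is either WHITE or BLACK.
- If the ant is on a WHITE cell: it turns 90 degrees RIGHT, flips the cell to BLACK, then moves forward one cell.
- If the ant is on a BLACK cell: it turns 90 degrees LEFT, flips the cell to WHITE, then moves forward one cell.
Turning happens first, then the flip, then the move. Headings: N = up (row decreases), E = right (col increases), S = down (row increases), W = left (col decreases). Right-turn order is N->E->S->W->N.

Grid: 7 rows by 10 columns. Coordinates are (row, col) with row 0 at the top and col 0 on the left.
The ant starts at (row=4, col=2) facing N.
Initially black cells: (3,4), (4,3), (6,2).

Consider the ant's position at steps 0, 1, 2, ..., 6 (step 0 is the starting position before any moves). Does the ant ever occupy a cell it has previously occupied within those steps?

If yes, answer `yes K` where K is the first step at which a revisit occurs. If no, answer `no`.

Step 1: on WHITE (4,2): turn R to E, flip to black, move to (4,3). |black|=4 — new cell
Step 2: on BLACK (4,3): turn L to N, flip to white, move to (3,3). |black|=3 — new cell
Step 3: on WHITE (3,3): turn R to E, flip to black, move to (3,4). |black|=4 — new cell
Step 4: on BLACK (3,4): turn L to N, flip to white, move to (2,4). |black|=3 — new cell
Step 5: on WHITE (2,4): turn R to E, flip to black, move to (2,5). |black|=4 — new cell
Step 6: on WHITE (2,5): turn R to S, flip to black, move to (3,5). |black|=5 — new cell
No revisit within 6 steps.

Answer: no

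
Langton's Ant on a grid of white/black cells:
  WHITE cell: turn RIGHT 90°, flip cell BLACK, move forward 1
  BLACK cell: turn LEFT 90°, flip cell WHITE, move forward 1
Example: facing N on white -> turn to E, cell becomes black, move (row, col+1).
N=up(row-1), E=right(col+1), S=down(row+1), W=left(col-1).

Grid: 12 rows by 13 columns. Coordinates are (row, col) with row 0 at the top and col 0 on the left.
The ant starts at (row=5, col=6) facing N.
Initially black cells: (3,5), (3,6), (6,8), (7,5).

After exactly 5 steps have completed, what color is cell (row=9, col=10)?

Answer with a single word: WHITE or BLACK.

Step 1: on WHITE (5,6): turn R to E, flip to black, move to (5,7). |black|=5
Step 2: on WHITE (5,7): turn R to S, flip to black, move to (6,7). |black|=6
Step 3: on WHITE (6,7): turn R to W, flip to black, move to (6,6). |black|=7
Step 4: on WHITE (6,6): turn R to N, flip to black, move to (5,6). |black|=8
Step 5: on BLACK (5,6): turn L to W, flip to white, move to (5,5). |black|=7

Answer: WHITE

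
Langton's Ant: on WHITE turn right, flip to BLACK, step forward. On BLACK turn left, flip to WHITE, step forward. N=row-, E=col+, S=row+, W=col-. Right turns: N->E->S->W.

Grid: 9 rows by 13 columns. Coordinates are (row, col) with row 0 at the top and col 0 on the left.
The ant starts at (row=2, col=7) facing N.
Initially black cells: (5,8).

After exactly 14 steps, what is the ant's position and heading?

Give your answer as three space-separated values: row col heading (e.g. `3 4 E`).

Step 1: on WHITE (2,7): turn R to E, flip to black, move to (2,8). |black|=2
Step 2: on WHITE (2,8): turn R to S, flip to black, move to (3,8). |black|=3
Step 3: on WHITE (3,8): turn R to W, flip to black, move to (3,7). |black|=4
Step 4: on WHITE (3,7): turn R to N, flip to black, move to (2,7). |black|=5
Step 5: on BLACK (2,7): turn L to W, flip to white, move to (2,6). |black|=4
Step 6: on WHITE (2,6): turn R to N, flip to black, move to (1,6). |black|=5
Step 7: on WHITE (1,6): turn R to E, flip to black, move to (1,7). |black|=6
Step 8: on WHITE (1,7): turn R to S, flip to black, move to (2,7). |black|=7
Step 9: on WHITE (2,7): turn R to W, flip to black, move to (2,6). |black|=8
Step 10: on BLACK (2,6): turn L to S, flip to white, move to (3,6). |black|=7
Step 11: on WHITE (3,6): turn R to W, flip to black, move to (3,5). |black|=8
Step 12: on WHITE (3,5): turn R to N, flip to black, move to (2,5). |black|=9
Step 13: on WHITE (2,5): turn R to E, flip to black, move to (2,6). |black|=10
Step 14: on WHITE (2,6): turn R to S, flip to black, move to (3,6). |black|=11

Answer: 3 6 S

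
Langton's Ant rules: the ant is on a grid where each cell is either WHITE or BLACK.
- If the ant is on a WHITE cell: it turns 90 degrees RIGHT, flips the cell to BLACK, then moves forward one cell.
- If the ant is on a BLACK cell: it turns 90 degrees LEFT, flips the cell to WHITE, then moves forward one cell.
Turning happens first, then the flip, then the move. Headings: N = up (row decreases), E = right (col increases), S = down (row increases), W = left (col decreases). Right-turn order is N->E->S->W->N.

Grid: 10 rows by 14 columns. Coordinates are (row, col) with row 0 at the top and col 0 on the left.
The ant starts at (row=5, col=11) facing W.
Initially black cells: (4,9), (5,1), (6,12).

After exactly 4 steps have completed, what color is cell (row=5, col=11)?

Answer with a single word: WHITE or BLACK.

Answer: BLACK

Derivation:
Step 1: on WHITE (5,11): turn R to N, flip to black, move to (4,11). |black|=4
Step 2: on WHITE (4,11): turn R to E, flip to black, move to (4,12). |black|=5
Step 3: on WHITE (4,12): turn R to S, flip to black, move to (5,12). |black|=6
Step 4: on WHITE (5,12): turn R to W, flip to black, move to (5,11). |black|=7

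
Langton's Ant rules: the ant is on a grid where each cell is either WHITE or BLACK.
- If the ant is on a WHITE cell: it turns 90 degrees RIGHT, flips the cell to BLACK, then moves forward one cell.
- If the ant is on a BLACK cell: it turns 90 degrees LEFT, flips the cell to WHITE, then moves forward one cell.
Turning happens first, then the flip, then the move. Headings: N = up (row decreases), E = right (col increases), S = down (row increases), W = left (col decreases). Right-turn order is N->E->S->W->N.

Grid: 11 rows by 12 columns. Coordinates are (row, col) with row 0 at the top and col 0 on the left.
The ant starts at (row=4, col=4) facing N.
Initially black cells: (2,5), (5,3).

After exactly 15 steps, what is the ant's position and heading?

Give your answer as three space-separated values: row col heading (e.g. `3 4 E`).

Step 1: on WHITE (4,4): turn R to E, flip to black, move to (4,5). |black|=3
Step 2: on WHITE (4,5): turn R to S, flip to black, move to (5,5). |black|=4
Step 3: on WHITE (5,5): turn R to W, flip to black, move to (5,4). |black|=5
Step 4: on WHITE (5,4): turn R to N, flip to black, move to (4,4). |black|=6
Step 5: on BLACK (4,4): turn L to W, flip to white, move to (4,3). |black|=5
Step 6: on WHITE (4,3): turn R to N, flip to black, move to (3,3). |black|=6
Step 7: on WHITE (3,3): turn R to E, flip to black, move to (3,4). |black|=7
Step 8: on WHITE (3,4): turn R to S, flip to black, move to (4,4). |black|=8
Step 9: on WHITE (4,4): turn R to W, flip to black, move to (4,3). |black|=9
Step 10: on BLACK (4,3): turn L to S, flip to white, move to (5,3). |black|=8
Step 11: on BLACK (5,3): turn L to E, flip to white, move to (5,4). |black|=7
Step 12: on BLACK (5,4): turn L to N, flip to white, move to (4,4). |black|=6
Step 13: on BLACK (4,4): turn L to W, flip to white, move to (4,3). |black|=5
Step 14: on WHITE (4,3): turn R to N, flip to black, move to (3,3). |black|=6
Step 15: on BLACK (3,3): turn L to W, flip to white, move to (3,2). |black|=5

Answer: 3 2 W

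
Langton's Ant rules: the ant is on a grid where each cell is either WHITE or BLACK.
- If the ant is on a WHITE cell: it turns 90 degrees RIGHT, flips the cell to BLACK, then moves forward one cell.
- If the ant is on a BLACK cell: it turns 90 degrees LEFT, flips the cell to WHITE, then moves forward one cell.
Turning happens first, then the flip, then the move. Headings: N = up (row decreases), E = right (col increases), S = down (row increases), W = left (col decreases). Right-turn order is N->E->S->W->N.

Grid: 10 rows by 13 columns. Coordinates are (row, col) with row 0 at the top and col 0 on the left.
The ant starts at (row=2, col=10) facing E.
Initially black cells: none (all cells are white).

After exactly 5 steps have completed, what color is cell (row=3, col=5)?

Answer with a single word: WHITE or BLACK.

Answer: WHITE

Derivation:
Step 1: on WHITE (2,10): turn R to S, flip to black, move to (3,10). |black|=1
Step 2: on WHITE (3,10): turn R to W, flip to black, move to (3,9). |black|=2
Step 3: on WHITE (3,9): turn R to N, flip to black, move to (2,9). |black|=3
Step 4: on WHITE (2,9): turn R to E, flip to black, move to (2,10). |black|=4
Step 5: on BLACK (2,10): turn L to N, flip to white, move to (1,10). |black|=3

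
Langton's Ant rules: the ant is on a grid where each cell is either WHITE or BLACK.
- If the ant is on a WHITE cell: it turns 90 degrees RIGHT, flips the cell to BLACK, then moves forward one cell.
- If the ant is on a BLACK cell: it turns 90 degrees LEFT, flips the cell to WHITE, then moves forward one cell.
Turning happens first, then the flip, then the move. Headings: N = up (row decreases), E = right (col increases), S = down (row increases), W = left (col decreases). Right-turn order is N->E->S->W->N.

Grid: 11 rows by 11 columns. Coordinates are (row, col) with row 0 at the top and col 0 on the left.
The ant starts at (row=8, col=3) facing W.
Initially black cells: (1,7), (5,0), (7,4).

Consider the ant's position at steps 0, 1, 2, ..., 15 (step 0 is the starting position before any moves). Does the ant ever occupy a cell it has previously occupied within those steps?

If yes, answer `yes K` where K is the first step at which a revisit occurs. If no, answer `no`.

Step 1: on WHITE (8,3): turn R to N, flip to black, move to (7,3). |black|=4 — new cell
Step 2: on WHITE (7,3): turn R to E, flip to black, move to (7,4). |black|=5 — new cell
Step 3: on BLACK (7,4): turn L to N, flip to white, move to (6,4). |black|=4 — new cell
Step 4: on WHITE (6,4): turn R to E, flip to black, move to (6,5). |black|=5 — new cell
Step 5: on WHITE (6,5): turn R to S, flip to black, move to (7,5). |black|=6 — new cell
Step 6: on WHITE (7,5): turn R to W, flip to black, move to (7,4). |black|=7 — REVISIT

Answer: yes 6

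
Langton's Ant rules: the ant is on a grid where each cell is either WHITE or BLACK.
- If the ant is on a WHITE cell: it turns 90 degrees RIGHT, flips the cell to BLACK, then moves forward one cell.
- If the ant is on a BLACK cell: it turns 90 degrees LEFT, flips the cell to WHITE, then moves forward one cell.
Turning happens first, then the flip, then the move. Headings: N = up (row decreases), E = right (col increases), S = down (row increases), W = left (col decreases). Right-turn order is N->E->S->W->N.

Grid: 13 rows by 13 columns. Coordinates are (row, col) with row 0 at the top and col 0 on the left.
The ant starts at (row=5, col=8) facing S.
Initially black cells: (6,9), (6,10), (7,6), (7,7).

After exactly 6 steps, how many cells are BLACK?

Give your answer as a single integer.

Answer: 8

Derivation:
Step 1: on WHITE (5,8): turn R to W, flip to black, move to (5,7). |black|=5
Step 2: on WHITE (5,7): turn R to N, flip to black, move to (4,7). |black|=6
Step 3: on WHITE (4,7): turn R to E, flip to black, move to (4,8). |black|=7
Step 4: on WHITE (4,8): turn R to S, flip to black, move to (5,8). |black|=8
Step 5: on BLACK (5,8): turn L to E, flip to white, move to (5,9). |black|=7
Step 6: on WHITE (5,9): turn R to S, flip to black, move to (6,9). |black|=8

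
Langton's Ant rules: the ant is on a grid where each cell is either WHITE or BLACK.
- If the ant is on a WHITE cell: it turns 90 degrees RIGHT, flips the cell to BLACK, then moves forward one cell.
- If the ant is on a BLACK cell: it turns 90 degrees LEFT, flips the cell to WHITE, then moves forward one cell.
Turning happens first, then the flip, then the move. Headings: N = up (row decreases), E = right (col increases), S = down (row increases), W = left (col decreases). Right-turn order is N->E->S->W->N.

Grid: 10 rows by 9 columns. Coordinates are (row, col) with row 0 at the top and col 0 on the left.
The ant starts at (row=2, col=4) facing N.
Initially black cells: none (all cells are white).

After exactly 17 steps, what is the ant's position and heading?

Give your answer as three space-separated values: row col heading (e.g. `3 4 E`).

Answer: 2 3 W

Derivation:
Step 1: on WHITE (2,4): turn R to E, flip to black, move to (2,5). |black|=1
Step 2: on WHITE (2,5): turn R to S, flip to black, move to (3,5). |black|=2
Step 3: on WHITE (3,5): turn R to W, flip to black, move to (3,4). |black|=3
Step 4: on WHITE (3,4): turn R to N, flip to black, move to (2,4). |black|=4
Step 5: on BLACK (2,4): turn L to W, flip to white, move to (2,3). |black|=3
Step 6: on WHITE (2,3): turn R to N, flip to black, move to (1,3). |black|=4
Step 7: on WHITE (1,3): turn R to E, flip to black, move to (1,4). |black|=5
Step 8: on WHITE (1,4): turn R to S, flip to black, move to (2,4). |black|=6
Step 9: on WHITE (2,4): turn R to W, flip to black, move to (2,3). |black|=7
Step 10: on BLACK (2,3): turn L to S, flip to white, move to (3,3). |black|=6
Step 11: on WHITE (3,3): turn R to W, flip to black, move to (3,2). |black|=7
Step 12: on WHITE (3,2): turn R to N, flip to black, move to (2,2). |black|=8
Step 13: on WHITE (2,2): turn R to E, flip to black, move to (2,3). |black|=9
Step 14: on WHITE (2,3): turn R to S, flip to black, move to (3,3). |black|=10
Step 15: on BLACK (3,3): turn L to E, flip to white, move to (3,4). |black|=9
Step 16: on BLACK (3,4): turn L to N, flip to white, move to (2,4). |black|=8
Step 17: on BLACK (2,4): turn L to W, flip to white, move to (2,3). |black|=7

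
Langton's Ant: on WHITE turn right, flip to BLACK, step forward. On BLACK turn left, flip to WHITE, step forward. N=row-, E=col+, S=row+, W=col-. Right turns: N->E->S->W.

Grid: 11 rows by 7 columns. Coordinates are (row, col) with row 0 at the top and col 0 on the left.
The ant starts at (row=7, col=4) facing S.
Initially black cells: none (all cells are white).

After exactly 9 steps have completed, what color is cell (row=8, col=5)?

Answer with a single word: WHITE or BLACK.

Step 1: on WHITE (7,4): turn R to W, flip to black, move to (7,3). |black|=1
Step 2: on WHITE (7,3): turn R to N, flip to black, move to (6,3). |black|=2
Step 3: on WHITE (6,3): turn R to E, flip to black, move to (6,4). |black|=3
Step 4: on WHITE (6,4): turn R to S, flip to black, move to (7,4). |black|=4
Step 5: on BLACK (7,4): turn L to E, flip to white, move to (7,5). |black|=3
Step 6: on WHITE (7,5): turn R to S, flip to black, move to (8,5). |black|=4
Step 7: on WHITE (8,5): turn R to W, flip to black, move to (8,4). |black|=5
Step 8: on WHITE (8,4): turn R to N, flip to black, move to (7,4). |black|=6
Step 9: on WHITE (7,4): turn R to E, flip to black, move to (7,5). |black|=7

Answer: BLACK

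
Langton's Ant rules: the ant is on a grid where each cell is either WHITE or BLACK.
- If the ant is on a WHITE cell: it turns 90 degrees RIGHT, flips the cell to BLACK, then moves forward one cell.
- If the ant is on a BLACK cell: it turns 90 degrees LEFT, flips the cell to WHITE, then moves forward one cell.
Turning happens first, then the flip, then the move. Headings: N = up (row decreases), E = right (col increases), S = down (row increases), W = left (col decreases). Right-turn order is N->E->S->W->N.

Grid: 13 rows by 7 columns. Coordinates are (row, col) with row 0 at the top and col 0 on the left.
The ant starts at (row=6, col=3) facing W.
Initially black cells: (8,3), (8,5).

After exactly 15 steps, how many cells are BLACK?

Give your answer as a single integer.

Step 1: on WHITE (6,3): turn R to N, flip to black, move to (5,3). |black|=3
Step 2: on WHITE (5,3): turn R to E, flip to black, move to (5,4). |black|=4
Step 3: on WHITE (5,4): turn R to S, flip to black, move to (6,4). |black|=5
Step 4: on WHITE (6,4): turn R to W, flip to black, move to (6,3). |black|=6
Step 5: on BLACK (6,3): turn L to S, flip to white, move to (7,3). |black|=5
Step 6: on WHITE (7,3): turn R to W, flip to black, move to (7,2). |black|=6
Step 7: on WHITE (7,2): turn R to N, flip to black, move to (6,2). |black|=7
Step 8: on WHITE (6,2): turn R to E, flip to black, move to (6,3). |black|=8
Step 9: on WHITE (6,3): turn R to S, flip to black, move to (7,3). |black|=9
Step 10: on BLACK (7,3): turn L to E, flip to white, move to (7,4). |black|=8
Step 11: on WHITE (7,4): turn R to S, flip to black, move to (8,4). |black|=9
Step 12: on WHITE (8,4): turn R to W, flip to black, move to (8,3). |black|=10
Step 13: on BLACK (8,3): turn L to S, flip to white, move to (9,3). |black|=9
Step 14: on WHITE (9,3): turn R to W, flip to black, move to (9,2). |black|=10
Step 15: on WHITE (9,2): turn R to N, flip to black, move to (8,2). |black|=11

Answer: 11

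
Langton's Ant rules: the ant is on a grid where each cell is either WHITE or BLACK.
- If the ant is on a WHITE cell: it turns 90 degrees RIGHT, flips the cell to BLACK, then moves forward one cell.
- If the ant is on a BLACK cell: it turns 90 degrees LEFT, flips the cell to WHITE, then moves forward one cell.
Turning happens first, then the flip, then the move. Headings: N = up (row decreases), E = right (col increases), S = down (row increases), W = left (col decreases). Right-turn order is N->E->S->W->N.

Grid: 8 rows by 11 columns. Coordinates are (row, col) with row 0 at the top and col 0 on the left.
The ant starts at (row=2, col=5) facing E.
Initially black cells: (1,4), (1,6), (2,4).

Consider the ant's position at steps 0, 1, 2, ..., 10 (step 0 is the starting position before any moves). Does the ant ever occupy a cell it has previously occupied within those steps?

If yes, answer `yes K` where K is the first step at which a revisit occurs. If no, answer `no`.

Answer: yes 10

Derivation:
Step 1: on WHITE (2,5): turn R to S, flip to black, move to (3,5). |black|=4 — new cell
Step 2: on WHITE (3,5): turn R to W, flip to black, move to (3,4). |black|=5 — new cell
Step 3: on WHITE (3,4): turn R to N, flip to black, move to (2,4). |black|=6 — new cell
Step 4: on BLACK (2,4): turn L to W, flip to white, move to (2,3). |black|=5 — new cell
Step 5: on WHITE (2,3): turn R to N, flip to black, move to (1,3). |black|=6 — new cell
Step 6: on WHITE (1,3): turn R to E, flip to black, move to (1,4). |black|=7 — new cell
Step 7: on BLACK (1,4): turn L to N, flip to white, move to (0,4). |black|=6 — new cell
Step 8: on WHITE (0,4): turn R to E, flip to black, move to (0,5). |black|=7 — new cell
Step 9: on WHITE (0,5): turn R to S, flip to black, move to (1,5). |black|=8 — new cell
Step 10: on WHITE (1,5): turn R to W, flip to black, move to (1,4). |black|=9 — REVISIT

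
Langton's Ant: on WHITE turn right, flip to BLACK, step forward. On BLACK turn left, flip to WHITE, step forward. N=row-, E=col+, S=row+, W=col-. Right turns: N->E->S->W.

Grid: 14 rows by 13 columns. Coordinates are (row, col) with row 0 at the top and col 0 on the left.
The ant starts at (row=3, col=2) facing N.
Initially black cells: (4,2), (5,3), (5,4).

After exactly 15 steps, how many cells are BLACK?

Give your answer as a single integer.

Step 1: on WHITE (3,2): turn R to E, flip to black, move to (3,3). |black|=4
Step 2: on WHITE (3,3): turn R to S, flip to black, move to (4,3). |black|=5
Step 3: on WHITE (4,3): turn R to W, flip to black, move to (4,2). |black|=6
Step 4: on BLACK (4,2): turn L to S, flip to white, move to (5,2). |black|=5
Step 5: on WHITE (5,2): turn R to W, flip to black, move to (5,1). |black|=6
Step 6: on WHITE (5,1): turn R to N, flip to black, move to (4,1). |black|=7
Step 7: on WHITE (4,1): turn R to E, flip to black, move to (4,2). |black|=8
Step 8: on WHITE (4,2): turn R to S, flip to black, move to (5,2). |black|=9
Step 9: on BLACK (5,2): turn L to E, flip to white, move to (5,3). |black|=8
Step 10: on BLACK (5,3): turn L to N, flip to white, move to (4,3). |black|=7
Step 11: on BLACK (4,3): turn L to W, flip to white, move to (4,2). |black|=6
Step 12: on BLACK (4,2): turn L to S, flip to white, move to (5,2). |black|=5
Step 13: on WHITE (5,2): turn R to W, flip to black, move to (5,1). |black|=6
Step 14: on BLACK (5,1): turn L to S, flip to white, move to (6,1). |black|=5
Step 15: on WHITE (6,1): turn R to W, flip to black, move to (6,0). |black|=6

Answer: 6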